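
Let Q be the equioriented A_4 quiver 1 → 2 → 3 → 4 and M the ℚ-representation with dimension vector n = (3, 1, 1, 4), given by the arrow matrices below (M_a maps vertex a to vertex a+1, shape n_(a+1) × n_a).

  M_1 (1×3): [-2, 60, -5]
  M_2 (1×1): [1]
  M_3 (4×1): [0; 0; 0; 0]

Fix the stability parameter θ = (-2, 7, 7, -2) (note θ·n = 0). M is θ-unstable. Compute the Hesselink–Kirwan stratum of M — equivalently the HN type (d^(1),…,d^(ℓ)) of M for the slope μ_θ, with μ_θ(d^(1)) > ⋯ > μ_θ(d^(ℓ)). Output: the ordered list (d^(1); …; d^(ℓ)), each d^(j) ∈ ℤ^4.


Barcode: M ≅ I[1,1]^2, I[1,3], I[4,4]^4. HN layers by μ_θ (2 steps, strictly decreasing):
  μ^(1)=7; μ^(2)=-2

((0, 1, 1, 0); (3, 0, 0, 4))


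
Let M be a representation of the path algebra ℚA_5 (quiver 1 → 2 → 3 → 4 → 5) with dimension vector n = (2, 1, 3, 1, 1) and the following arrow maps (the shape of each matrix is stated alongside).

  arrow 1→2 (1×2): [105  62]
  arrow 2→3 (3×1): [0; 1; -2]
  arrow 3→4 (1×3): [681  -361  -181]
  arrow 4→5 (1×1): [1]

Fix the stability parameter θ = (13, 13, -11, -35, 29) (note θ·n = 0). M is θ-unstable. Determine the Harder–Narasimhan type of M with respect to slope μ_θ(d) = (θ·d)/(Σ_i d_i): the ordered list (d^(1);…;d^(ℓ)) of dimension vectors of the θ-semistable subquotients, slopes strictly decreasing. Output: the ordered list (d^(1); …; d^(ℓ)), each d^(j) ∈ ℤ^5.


Interval decomposition of M: I[1,1], I[1,5], I[3,3]^2.
HN type (ℓ=4): μ^(1)=29; μ^(2)=13; μ^(3)=-5; μ^(4)=-11

((0, 0, 0, 0, 1); (1, 0, 0, 0, 0); (1, 1, 1, 1, 0); (0, 0, 2, 0, 0))


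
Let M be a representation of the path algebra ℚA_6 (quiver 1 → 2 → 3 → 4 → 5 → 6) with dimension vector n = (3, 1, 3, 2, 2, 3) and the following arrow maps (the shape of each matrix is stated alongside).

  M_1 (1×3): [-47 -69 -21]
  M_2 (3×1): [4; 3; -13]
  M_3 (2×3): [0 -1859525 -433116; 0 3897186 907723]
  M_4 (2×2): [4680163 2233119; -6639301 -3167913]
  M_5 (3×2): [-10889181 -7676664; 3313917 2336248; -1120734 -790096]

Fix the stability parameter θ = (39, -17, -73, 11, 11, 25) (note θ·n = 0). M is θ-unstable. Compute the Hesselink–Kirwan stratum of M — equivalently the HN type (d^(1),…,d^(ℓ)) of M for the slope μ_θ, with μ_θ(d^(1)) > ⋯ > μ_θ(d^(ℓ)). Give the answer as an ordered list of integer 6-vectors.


Interval decomposition of M: I[1,1]^2, I[1,4], I[3,3], I[3,6], I[5,5], I[6,6]^2.
HN type (ℓ=5): μ^(1)=39; μ^(2)=25; μ^(3)=11; μ^(4)=-17; μ^(5)=-73

((2, 0, 0, 0, 0, 0); (0, 0, 0, 0, 0, 3); (0, 0, 0, 2, 2, 0); (1, 1, 1, 0, 0, 0); (0, 0, 2, 0, 0, 0))


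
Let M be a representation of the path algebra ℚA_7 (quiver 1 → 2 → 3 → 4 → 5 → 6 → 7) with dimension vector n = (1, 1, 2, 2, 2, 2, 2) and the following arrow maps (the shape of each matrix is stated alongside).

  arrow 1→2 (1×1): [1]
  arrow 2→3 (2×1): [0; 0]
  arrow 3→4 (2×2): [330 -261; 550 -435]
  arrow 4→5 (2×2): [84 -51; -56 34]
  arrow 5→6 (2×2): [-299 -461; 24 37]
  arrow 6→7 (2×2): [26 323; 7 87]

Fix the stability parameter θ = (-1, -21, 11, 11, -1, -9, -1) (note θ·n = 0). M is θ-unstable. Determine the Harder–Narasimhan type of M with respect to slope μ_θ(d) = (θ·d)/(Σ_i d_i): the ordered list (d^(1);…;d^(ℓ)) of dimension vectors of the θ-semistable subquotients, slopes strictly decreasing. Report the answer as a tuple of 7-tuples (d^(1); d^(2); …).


Barcode: M ≅ I[1,2], I[3,3], I[3,7], I[4,4], I[5,7]. HN layers by μ_θ (5 steps, strictly decreasing):
  μ^(1)=11; μ^(2)=11/5; μ^(3)=-1; μ^(4)=-5; μ^(5)=-11

((0, 0, 1, 1, 0, 0, 0); (0, 0, 1, 1, 1, 1, 1); (0, 0, 0, 0, 0, 0, 1); (0, 0, 0, 0, 1, 1, 0); (1, 1, 0, 0, 0, 0, 0))


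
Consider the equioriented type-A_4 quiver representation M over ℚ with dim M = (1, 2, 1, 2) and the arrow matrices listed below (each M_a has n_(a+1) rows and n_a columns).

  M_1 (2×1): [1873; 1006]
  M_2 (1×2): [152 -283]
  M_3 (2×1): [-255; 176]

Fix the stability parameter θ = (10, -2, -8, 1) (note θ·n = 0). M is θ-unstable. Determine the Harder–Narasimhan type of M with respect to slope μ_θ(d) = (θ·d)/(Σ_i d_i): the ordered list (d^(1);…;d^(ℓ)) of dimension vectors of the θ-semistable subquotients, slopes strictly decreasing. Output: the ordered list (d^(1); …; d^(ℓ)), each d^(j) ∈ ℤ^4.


Barcode: M ≅ I[1,4], I[2,2], I[4,4]. HN layers by μ_θ (3 steps, strictly decreasing):
  μ^(1)=1; μ^(2)=0; μ^(3)=-2

((0, 0, 0, 2); (1, 1, 1, 0); (0, 1, 0, 0))


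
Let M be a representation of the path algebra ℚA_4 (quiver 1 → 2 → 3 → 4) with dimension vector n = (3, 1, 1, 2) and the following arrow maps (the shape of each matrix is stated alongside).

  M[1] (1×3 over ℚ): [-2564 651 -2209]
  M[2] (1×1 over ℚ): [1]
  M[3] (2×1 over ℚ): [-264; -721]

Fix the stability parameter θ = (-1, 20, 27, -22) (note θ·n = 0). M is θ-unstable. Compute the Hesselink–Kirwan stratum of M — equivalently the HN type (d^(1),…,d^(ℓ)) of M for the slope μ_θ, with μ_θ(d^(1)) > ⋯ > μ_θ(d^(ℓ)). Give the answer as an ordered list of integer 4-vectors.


Barcode: M ≅ I[1,1]^2, I[1,4], I[4,4]. HN layers by μ_θ (3 steps, strictly decreasing):
  μ^(1)=25/3; μ^(2)=-1; μ^(3)=-22

((0, 1, 1, 1); (3, 0, 0, 0); (0, 0, 0, 1))


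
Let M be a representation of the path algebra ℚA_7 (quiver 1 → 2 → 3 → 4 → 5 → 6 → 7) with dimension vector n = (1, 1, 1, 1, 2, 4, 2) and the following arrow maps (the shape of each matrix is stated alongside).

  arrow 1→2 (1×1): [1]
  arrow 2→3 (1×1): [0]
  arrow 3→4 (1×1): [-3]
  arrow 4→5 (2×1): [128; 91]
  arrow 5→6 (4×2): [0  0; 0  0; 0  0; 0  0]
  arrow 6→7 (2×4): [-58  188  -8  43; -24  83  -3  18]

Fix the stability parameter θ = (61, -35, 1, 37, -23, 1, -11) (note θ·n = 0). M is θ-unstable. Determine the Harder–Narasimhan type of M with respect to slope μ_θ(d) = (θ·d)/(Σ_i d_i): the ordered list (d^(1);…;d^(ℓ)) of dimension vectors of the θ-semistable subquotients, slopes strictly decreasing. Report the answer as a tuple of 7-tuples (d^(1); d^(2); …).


Barcode: M ≅ I[1,2], I[3,5], I[5,5], I[6,6]^2, I[6,7]^2. HN layers by μ_θ (5 steps, strictly decreasing):
  μ^(1)=13; μ^(2)=7; μ^(3)=1; μ^(4)=-5; μ^(5)=-23

((1, 1, 0, 0, 0, 0, 0); (0, 0, 0, 1, 1, 0, 0); (0, 0, 1, 0, 0, 2, 0); (0, 0, 0, 0, 0, 2, 2); (0, 0, 0, 0, 1, 0, 0))


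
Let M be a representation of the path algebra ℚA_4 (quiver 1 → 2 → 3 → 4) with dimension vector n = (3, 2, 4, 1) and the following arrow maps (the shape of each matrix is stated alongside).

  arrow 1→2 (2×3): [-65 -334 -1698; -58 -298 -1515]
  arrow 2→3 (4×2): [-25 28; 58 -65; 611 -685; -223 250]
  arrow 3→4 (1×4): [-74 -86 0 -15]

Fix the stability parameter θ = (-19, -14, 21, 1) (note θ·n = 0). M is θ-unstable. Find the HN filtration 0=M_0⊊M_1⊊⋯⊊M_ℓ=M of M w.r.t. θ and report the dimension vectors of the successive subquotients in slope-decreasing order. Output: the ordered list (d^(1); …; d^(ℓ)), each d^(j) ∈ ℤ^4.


Barcode: M ≅ I[1,1], I[1,3], I[1,4], I[3,3]^2. HN layers by μ_θ (4 steps, strictly decreasing):
  μ^(1)=21; μ^(2)=11; μ^(3)=-14; μ^(4)=-19

((0, 0, 3, 0); (0, 0, 1, 1); (0, 2, 0, 0); (3, 0, 0, 0))


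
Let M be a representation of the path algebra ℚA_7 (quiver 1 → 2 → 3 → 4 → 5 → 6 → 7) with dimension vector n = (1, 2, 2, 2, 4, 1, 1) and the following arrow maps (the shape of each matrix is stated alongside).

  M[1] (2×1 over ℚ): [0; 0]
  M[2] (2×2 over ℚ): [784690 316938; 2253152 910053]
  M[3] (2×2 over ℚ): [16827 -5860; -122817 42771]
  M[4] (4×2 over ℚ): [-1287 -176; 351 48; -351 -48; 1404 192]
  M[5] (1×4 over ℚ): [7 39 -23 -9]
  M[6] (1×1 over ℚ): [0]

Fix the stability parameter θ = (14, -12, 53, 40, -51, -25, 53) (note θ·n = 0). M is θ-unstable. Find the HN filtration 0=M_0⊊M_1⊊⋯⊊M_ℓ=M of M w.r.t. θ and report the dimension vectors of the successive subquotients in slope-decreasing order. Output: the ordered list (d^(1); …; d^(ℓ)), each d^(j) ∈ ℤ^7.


Interval decomposition of M: I[1,1], I[2,4], I[2,6], I[5,5]^3, I[7,7].
HN type (ℓ=6): μ^(1)=53; μ^(2)=93/2; μ^(3)=14; μ^(4)=17/4; μ^(5)=-12; μ^(6)=-51

((0, 0, 0, 0, 0, 0, 1); (0, 0, 1, 1, 0, 0, 0); (1, 0, 0, 0, 0, 0, 0); (0, 0, 1, 1, 1, 1, 0); (0, 2, 0, 0, 0, 0, 0); (0, 0, 0, 0, 3, 0, 0))


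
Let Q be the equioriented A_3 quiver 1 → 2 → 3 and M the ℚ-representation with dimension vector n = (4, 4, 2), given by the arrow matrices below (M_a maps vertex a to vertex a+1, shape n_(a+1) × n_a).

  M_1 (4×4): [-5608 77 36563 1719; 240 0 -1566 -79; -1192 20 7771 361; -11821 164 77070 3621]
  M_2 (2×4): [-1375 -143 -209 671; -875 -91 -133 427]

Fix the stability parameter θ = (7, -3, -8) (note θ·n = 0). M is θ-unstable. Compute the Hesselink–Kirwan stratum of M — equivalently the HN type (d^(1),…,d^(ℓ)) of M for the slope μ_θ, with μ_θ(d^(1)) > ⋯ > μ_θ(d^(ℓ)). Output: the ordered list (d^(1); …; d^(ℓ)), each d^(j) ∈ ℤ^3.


Interval decomposition of M: I[1,2]^3, I[1,3], I[3,3].
HN type (ℓ=3): μ^(1)=2; μ^(2)=-4/3; μ^(3)=-8

((3, 3, 0); (1, 1, 1); (0, 0, 1))


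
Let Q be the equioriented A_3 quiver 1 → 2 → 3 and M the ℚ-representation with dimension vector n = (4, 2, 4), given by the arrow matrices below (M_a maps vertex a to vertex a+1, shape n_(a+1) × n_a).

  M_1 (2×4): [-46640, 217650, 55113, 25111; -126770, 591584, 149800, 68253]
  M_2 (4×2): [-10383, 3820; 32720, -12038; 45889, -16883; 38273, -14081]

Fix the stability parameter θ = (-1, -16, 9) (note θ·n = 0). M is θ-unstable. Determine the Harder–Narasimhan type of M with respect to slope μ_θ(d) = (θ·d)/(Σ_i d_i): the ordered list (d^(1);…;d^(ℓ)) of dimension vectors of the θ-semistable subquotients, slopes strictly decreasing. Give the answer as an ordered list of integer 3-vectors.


Barcode: M ≅ I[1,1]^2, I[1,3]^2, I[3,3]^2. HN layers by μ_θ (3 steps, strictly decreasing):
  μ^(1)=9; μ^(2)=-1; μ^(3)=-17/2

((0, 0, 4); (2, 0, 0); (2, 2, 0))


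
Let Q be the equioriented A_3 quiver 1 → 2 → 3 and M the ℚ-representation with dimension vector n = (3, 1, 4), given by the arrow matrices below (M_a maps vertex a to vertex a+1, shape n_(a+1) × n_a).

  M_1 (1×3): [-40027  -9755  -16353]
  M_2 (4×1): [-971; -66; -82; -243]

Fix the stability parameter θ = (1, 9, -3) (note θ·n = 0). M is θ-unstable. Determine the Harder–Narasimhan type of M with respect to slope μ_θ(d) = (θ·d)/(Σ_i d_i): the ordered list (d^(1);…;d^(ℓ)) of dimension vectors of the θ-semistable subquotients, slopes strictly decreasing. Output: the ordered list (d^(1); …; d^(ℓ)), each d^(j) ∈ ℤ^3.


Interval decomposition of M: I[1,1]^2, I[1,3], I[3,3]^3.
HN type (ℓ=3): μ^(1)=3; μ^(2)=1; μ^(3)=-3

((0, 1, 1); (3, 0, 0); (0, 0, 3))


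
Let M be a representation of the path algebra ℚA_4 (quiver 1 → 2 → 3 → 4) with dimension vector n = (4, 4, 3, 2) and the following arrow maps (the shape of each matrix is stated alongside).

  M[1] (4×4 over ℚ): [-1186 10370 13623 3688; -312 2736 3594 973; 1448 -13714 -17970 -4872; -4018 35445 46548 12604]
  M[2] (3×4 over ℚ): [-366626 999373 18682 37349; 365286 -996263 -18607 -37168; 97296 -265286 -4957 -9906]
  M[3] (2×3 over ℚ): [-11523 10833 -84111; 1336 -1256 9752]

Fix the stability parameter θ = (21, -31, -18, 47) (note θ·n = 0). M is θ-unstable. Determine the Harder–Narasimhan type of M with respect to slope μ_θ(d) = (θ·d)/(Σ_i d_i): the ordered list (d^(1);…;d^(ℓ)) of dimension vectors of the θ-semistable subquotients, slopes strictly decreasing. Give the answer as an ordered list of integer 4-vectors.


Via rank(M_{q-1}∘⋯∘M_p): M ≅ I[1,1], I[1,3]^2, I[1,4], I[2,2], I[4,4].
μ_θ-semistable layers: μ^(1)=47; μ^(2)=21; μ^(3)=-28/3; μ^(4)=-31

((0, 0, 0, 2); (1, 0, 0, 0); (3, 3, 3, 0); (0, 1, 0, 0))


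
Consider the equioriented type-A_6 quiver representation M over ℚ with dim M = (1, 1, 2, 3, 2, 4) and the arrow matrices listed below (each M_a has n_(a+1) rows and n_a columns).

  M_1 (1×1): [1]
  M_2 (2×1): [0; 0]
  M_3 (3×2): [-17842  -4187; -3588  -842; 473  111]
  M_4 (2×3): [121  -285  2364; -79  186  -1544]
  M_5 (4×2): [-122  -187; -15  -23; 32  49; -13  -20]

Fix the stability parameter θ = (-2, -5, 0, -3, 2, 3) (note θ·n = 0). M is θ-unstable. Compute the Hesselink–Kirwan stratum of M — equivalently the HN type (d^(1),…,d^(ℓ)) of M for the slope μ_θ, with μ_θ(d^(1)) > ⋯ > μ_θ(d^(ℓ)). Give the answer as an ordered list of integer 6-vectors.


Barcode: M ≅ I[1,2], I[3,6]^2, I[4,4], I[6,6]^2. HN layers by μ_θ (5 steps, strictly decreasing):
  μ^(1)=3; μ^(2)=2; μ^(3)=-3/2; μ^(4)=-3; μ^(5)=-7/2

((0, 0, 0, 0, 0, 4); (0, 0, 0, 0, 2, 0); (0, 0, 2, 2, 0, 0); (0, 0, 0, 1, 0, 0); (1, 1, 0, 0, 0, 0))


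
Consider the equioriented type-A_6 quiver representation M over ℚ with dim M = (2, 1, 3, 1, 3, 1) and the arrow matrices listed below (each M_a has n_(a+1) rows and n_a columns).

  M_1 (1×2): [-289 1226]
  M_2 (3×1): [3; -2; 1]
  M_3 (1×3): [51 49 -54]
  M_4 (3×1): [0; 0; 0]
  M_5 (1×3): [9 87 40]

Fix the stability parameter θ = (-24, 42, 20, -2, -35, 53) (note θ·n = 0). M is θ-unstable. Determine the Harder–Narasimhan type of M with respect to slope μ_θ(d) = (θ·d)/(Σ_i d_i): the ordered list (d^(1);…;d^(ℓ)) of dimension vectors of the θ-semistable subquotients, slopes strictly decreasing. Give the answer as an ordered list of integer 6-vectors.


Interval decomposition of M: I[1,1], I[1,4], I[3,3]^2, I[5,5]^2, I[5,6].
HN type (ℓ=4): μ^(1)=53; μ^(2)=20; μ^(3)=-24; μ^(4)=-35

((0, 0, 0, 0, 0, 1); (0, 1, 3, 1, 0, 0); (2, 0, 0, 0, 0, 0); (0, 0, 0, 0, 3, 0))


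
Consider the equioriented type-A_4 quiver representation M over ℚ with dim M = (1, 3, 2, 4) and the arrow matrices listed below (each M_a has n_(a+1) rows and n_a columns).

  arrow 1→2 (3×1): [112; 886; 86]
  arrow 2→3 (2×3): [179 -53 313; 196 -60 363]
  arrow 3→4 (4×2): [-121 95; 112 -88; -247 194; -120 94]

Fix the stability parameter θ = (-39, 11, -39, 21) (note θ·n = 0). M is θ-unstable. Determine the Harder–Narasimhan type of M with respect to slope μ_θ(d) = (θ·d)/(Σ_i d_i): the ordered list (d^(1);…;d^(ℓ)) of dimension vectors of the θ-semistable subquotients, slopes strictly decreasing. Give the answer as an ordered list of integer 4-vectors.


Via rank(M_{q-1}∘⋯∘M_p): M ≅ I[1,4], I[2,2], I[2,4], I[4,4]^2.
μ_θ-semistable layers: μ^(1)=21; μ^(2)=11; μ^(3)=-14; μ^(4)=-39

((0, 0, 0, 4); (0, 1, 0, 0); (0, 2, 2, 0); (1, 0, 0, 0))


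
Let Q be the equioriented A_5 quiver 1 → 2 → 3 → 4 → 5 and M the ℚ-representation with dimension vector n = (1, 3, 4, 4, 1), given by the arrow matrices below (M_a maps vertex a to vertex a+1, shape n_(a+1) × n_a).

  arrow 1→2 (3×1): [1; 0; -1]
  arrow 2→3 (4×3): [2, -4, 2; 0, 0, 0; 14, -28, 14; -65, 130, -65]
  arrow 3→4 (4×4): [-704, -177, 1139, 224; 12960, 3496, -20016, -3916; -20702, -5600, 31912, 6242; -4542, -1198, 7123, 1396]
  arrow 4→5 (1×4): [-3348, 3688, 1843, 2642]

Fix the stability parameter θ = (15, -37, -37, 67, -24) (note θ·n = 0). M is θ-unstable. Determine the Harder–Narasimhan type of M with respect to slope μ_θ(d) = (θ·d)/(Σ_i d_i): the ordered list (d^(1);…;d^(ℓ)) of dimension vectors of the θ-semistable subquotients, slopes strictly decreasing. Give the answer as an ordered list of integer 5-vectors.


Barcode: M ≅ I[1,2], I[2,2], I[2,5], I[3,4]^3. HN layers by μ_θ (4 steps, strictly decreasing):
  μ^(1)=67; μ^(2)=43/2; μ^(3)=-11; μ^(4)=-37

((0, 0, 0, 3, 0); (0, 0, 0, 1, 1); (1, 1, 0, 0, 0); (0, 2, 4, 0, 0))


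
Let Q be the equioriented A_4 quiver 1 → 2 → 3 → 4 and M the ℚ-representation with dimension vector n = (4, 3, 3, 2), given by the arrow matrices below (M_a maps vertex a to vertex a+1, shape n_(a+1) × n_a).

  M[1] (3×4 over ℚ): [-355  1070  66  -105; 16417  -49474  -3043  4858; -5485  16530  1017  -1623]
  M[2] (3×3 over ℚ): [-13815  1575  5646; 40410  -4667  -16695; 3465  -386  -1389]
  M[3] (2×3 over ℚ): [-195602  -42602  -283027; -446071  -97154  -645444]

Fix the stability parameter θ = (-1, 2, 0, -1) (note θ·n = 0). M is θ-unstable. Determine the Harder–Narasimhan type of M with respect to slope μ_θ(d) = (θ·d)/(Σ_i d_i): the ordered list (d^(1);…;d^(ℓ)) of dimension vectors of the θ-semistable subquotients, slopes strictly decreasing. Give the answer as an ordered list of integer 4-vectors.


Interval decomposition of M: I[1,1], I[1,2], I[1,4]^2, I[3,3].
HN type (ℓ=4): μ^(1)=2; μ^(2)=1/3; μ^(3)=0; μ^(4)=-1

((0, 1, 0, 0); (0, 2, 2, 2); (0, 0, 1, 0); (4, 0, 0, 0))


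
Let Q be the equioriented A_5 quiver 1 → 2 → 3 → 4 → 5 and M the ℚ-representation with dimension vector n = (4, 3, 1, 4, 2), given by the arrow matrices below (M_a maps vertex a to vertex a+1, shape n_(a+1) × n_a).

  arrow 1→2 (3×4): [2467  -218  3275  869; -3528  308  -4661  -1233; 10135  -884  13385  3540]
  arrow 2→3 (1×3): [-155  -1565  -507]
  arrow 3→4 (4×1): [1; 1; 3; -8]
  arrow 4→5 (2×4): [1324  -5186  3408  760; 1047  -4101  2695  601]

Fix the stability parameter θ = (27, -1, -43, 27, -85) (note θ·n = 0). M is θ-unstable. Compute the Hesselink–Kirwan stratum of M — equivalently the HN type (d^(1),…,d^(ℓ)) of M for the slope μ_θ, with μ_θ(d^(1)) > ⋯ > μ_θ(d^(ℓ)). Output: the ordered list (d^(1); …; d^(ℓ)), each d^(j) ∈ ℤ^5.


Barcode: M ≅ I[1,1], I[1,2]^2, I[1,5], I[4,4]^2, I[4,5]. HN layers by μ_θ (4 steps, strictly decreasing):
  μ^(1)=27; μ^(2)=13; μ^(3)=-15; μ^(4)=-29

((1, 0, 0, 2, 0); (2, 2, 0, 0, 0); (1, 1, 1, 1, 1); (0, 0, 0, 1, 1))


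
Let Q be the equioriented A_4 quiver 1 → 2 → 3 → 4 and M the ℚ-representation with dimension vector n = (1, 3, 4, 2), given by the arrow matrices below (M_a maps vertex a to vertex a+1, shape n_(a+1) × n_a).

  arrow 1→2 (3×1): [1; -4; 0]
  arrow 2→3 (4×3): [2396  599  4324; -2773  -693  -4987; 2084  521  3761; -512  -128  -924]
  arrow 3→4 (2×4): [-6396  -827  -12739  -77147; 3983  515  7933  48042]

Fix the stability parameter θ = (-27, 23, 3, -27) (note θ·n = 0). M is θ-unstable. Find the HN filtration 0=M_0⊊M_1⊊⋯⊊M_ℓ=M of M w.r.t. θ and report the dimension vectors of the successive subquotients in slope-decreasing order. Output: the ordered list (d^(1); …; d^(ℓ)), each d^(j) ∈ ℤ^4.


Interval decomposition of M: I[1,4], I[2,3], I[2,4], I[3,3].
HN type (ℓ=4): μ^(1)=13; μ^(2)=3; μ^(3)=-1/3; μ^(4)=-27

((0, 1, 1, 0); (0, 0, 1, 0); (0, 2, 2, 2); (1, 0, 0, 0))


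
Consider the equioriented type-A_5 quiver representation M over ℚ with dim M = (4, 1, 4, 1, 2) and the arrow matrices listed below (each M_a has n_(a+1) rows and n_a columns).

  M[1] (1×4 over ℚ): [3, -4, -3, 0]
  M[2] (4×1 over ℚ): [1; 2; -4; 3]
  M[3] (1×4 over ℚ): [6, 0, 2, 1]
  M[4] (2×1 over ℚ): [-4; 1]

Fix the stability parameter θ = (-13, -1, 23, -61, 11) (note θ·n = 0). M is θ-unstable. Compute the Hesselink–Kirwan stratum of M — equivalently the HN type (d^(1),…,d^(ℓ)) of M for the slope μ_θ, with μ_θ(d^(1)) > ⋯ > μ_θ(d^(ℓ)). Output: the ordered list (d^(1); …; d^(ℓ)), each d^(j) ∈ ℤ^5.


Barcode: M ≅ I[1,1]^3, I[1,5], I[3,3]^3, I[5,5]. HN layers by μ_θ (3 steps, strictly decreasing):
  μ^(1)=23; μ^(2)=11; μ^(3)=-13

((0, 0, 3, 0, 0); (0, 0, 0, 0, 2); (4, 1, 1, 1, 0))


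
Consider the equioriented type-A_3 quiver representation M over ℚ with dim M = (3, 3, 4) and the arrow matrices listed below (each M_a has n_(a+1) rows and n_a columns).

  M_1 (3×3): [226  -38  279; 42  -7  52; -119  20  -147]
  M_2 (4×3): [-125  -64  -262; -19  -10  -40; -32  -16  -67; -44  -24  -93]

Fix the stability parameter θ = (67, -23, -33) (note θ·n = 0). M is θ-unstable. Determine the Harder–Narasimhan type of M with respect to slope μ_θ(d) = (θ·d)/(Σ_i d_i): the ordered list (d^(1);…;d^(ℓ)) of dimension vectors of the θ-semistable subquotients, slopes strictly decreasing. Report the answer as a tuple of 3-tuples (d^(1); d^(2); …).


Via rank(M_{q-1}∘⋯∘M_p): M ≅ I[1,3]^3, I[3,3].
μ_θ-semistable layers: μ^(1)=11/3; μ^(2)=-33

((3, 3, 3); (0, 0, 1))


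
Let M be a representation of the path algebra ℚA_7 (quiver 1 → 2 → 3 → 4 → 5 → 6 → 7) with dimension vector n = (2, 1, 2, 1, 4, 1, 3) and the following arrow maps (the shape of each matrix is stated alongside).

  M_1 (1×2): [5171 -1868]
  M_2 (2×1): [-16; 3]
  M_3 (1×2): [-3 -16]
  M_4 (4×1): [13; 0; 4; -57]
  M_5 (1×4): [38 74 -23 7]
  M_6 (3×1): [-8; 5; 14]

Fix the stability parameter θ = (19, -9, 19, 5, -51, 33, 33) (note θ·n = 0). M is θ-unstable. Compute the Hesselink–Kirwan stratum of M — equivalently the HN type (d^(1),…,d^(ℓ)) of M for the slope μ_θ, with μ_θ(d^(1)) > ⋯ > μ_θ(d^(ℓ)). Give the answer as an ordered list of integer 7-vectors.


Barcode: M ≅ I[1,1], I[1,3], I[3,7], I[5,5]^3, I[7,7]^2. HN layers by μ_θ (5 steps, strictly decreasing):
  μ^(1)=33; μ^(2)=19; μ^(3)=5; μ^(4)=-9; μ^(5)=-51

((0, 0, 0, 0, 0, 1, 3); (1, 0, 1, 0, 0, 0, 0); (1, 1, 0, 0, 0, 0, 0); (0, 0, 1, 1, 1, 0, 0); (0, 0, 0, 0, 3, 0, 0))


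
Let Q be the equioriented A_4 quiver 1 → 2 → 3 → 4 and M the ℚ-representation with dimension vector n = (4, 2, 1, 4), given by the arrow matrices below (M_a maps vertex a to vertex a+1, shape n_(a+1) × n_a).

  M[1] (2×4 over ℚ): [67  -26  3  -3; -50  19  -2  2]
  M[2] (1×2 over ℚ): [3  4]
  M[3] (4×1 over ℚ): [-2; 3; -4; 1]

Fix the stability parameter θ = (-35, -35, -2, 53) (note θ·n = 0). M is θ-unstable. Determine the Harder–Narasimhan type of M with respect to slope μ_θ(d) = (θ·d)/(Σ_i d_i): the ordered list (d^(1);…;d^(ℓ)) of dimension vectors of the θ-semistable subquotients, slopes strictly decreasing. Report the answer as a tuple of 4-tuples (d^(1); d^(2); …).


Interval decomposition of M: I[1,1]^2, I[1,2], I[1,4], I[4,4]^3.
HN type (ℓ=3): μ^(1)=53; μ^(2)=-2; μ^(3)=-35

((0, 0, 0, 4); (0, 0, 1, 0); (4, 2, 0, 0))


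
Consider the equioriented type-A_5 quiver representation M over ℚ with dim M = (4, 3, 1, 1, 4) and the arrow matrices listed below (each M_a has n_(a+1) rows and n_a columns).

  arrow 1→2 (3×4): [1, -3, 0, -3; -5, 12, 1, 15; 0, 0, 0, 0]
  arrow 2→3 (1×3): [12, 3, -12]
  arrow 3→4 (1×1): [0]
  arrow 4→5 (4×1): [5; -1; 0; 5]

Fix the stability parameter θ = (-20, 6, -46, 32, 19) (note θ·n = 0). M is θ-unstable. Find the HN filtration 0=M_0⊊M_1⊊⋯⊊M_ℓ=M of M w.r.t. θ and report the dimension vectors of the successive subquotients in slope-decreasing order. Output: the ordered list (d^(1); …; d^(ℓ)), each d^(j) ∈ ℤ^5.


Via rank(M_{q-1}∘⋯∘M_p): M ≅ I[1,1]^2, I[1,2], I[1,3], I[2,2], I[4,5], I[5,5]^3.
μ_θ-semistable layers: μ^(1)=51/2; μ^(2)=19; μ^(3)=6; μ^(4)=-20

((0, 0, 0, 1, 1); (0, 0, 0, 0, 3); (0, 2, 0, 0, 0); (4, 1, 1, 0, 0))


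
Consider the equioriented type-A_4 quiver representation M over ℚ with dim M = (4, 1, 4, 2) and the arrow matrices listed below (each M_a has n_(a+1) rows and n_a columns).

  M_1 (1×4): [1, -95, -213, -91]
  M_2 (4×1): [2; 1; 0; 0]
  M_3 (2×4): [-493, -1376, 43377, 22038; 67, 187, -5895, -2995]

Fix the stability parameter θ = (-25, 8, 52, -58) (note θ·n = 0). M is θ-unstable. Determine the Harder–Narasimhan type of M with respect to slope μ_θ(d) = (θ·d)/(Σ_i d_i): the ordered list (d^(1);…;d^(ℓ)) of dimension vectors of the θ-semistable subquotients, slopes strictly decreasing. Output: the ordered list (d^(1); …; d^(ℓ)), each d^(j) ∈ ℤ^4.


Barcode: M ≅ I[1,1]^3, I[1,4], I[3,3]^2, I[3,4]. HN layers by μ_θ (4 steps, strictly decreasing):
  μ^(1)=52; μ^(2)=2/3; μ^(3)=-3; μ^(4)=-25

((0, 0, 2, 0); (0, 1, 1, 1); (0, 0, 1, 1); (4, 0, 0, 0))


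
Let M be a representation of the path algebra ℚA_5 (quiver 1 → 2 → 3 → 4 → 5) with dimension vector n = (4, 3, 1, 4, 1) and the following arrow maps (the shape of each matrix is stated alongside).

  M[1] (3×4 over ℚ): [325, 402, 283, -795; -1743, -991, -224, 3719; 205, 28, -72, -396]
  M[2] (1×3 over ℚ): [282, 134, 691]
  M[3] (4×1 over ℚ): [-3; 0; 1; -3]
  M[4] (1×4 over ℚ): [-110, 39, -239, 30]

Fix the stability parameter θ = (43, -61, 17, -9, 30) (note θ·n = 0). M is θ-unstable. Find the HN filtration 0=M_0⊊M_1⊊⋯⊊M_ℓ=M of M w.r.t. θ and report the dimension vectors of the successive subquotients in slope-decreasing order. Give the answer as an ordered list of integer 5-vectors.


Via rank(M_{q-1}∘⋯∘M_p): M ≅ I[1,1], I[1,2]^2, I[1,5], I[4,4]^3.
μ_θ-semistable layers: μ^(1)=43; μ^(2)=30; μ^(3)=4; μ^(4)=-9

((1, 0, 0, 0, 0); (0, 0, 0, 0, 1); (0, 0, 1, 1, 0); (3, 3, 0, 3, 0))


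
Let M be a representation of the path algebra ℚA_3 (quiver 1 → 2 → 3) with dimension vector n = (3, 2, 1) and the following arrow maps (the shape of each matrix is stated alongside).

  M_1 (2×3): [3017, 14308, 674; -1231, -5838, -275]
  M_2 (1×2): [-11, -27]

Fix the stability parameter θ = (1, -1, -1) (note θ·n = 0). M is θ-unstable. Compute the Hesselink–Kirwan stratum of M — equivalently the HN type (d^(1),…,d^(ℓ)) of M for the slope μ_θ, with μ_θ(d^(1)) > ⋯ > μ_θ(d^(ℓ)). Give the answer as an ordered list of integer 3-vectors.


Barcode: M ≅ I[1,1], I[1,2], I[1,3]. HN layers by μ_θ (3 steps, strictly decreasing):
  μ^(1)=1; μ^(2)=0; μ^(3)=-1/3

((1, 0, 0); (1, 1, 0); (1, 1, 1))


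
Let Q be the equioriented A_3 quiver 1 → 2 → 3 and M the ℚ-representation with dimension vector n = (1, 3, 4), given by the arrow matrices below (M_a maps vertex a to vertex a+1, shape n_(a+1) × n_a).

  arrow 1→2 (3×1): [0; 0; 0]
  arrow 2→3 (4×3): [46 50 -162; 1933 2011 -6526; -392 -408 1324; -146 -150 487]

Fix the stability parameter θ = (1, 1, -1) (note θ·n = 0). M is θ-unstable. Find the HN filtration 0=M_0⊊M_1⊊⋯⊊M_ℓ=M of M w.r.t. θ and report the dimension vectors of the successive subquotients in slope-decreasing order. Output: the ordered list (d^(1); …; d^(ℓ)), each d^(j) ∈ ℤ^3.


Interval decomposition of M: I[1,1], I[2,2], I[2,3]^2, I[3,3]^2.
HN type (ℓ=3): μ^(1)=1; μ^(2)=0; μ^(3)=-1

((1, 1, 0); (0, 2, 2); (0, 0, 2))


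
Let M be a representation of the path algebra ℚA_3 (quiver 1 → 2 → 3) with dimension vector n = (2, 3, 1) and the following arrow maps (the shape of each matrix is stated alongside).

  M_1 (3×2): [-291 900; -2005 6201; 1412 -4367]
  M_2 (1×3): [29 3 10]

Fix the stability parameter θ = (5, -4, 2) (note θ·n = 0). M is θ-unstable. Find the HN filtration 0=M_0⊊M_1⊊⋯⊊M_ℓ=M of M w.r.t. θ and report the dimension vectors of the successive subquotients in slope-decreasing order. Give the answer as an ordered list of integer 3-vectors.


Via rank(M_{q-1}∘⋯∘M_p): M ≅ I[1,2], I[1,3], I[2,2].
μ_θ-semistable layers: μ^(1)=2; μ^(2)=1/2; μ^(3)=-4

((0, 0, 1); (2, 2, 0); (0, 1, 0))


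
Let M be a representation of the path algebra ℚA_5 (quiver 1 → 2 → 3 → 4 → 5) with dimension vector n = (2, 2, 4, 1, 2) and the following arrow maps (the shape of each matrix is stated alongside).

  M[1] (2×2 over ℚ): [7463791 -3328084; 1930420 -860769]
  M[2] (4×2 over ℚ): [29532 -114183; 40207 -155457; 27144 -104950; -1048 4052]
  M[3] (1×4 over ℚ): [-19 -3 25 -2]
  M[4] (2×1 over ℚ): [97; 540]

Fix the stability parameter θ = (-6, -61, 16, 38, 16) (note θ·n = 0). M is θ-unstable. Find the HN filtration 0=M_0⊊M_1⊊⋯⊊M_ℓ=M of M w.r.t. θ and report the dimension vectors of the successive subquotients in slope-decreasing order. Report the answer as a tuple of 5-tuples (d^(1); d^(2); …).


Via rank(M_{q-1}∘⋯∘M_p): M ≅ I[1,3], I[1,5], I[3,3]^2, I[5,5].
μ_θ-semistable layers: μ^(1)=27; μ^(2)=16; μ^(3)=-67/2

((0, 0, 0, 1, 1); (0, 0, 4, 0, 1); (2, 2, 0, 0, 0))


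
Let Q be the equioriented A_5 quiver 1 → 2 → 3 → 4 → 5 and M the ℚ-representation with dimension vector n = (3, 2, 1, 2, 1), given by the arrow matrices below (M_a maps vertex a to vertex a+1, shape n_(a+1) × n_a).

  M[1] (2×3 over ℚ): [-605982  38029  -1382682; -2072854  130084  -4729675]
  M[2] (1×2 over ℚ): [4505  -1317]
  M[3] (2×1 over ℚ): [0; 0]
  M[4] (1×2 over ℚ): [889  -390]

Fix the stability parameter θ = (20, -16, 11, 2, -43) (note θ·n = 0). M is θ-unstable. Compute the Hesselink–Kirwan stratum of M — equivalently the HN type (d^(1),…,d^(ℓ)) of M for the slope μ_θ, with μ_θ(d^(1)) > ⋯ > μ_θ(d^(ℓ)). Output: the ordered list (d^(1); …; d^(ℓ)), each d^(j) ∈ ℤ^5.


Barcode: M ≅ I[1,1], I[1,2], I[1,3], I[4,4], I[4,5]. HN layers by μ_θ (4 steps, strictly decreasing):
  μ^(1)=20; μ^(2)=11; μ^(3)=2; μ^(4)=-41/2

((1, 0, 0, 0, 0); (0, 0, 1, 0, 0); (2, 2, 0, 1, 0); (0, 0, 0, 1, 1))


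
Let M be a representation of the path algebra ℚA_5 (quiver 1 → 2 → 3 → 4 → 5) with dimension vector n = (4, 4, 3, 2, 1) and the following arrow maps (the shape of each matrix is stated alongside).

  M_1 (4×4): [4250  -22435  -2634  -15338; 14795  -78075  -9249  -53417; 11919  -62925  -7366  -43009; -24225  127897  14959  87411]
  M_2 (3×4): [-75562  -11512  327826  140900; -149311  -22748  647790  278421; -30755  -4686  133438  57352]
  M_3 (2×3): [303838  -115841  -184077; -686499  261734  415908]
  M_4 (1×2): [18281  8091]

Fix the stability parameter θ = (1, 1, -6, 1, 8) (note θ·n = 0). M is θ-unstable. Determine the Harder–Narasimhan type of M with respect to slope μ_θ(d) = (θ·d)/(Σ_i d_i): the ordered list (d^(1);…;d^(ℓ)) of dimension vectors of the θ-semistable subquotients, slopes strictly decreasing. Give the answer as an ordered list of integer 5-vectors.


Barcode: M ≅ I[1,2], I[1,3], I[1,4], I[1,5]. HN layers by μ_θ (3 steps, strictly decreasing):
  μ^(1)=8; μ^(2)=1; μ^(3)=-4/3

((0, 0, 0, 0, 1); (1, 1, 0, 2, 0); (3, 3, 3, 0, 0))


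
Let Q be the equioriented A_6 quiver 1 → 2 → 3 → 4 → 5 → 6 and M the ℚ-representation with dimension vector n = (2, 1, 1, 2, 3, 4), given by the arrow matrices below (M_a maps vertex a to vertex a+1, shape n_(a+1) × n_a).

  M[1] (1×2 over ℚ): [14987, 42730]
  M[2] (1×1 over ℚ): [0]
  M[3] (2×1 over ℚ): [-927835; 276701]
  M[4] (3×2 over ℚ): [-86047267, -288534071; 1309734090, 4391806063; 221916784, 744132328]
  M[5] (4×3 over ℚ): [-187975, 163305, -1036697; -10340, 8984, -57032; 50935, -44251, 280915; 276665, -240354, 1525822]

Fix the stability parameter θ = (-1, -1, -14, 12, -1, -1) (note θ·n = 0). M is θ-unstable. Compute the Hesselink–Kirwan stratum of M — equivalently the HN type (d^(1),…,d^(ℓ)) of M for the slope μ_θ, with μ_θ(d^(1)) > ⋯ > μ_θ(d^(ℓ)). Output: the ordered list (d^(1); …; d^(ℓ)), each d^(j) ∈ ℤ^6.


Interval decomposition of M: I[1,1], I[1,2], I[3,6], I[4,6], I[5,5], I[6,6]^2.
HN type (ℓ=3): μ^(1)=10/3; μ^(2)=-1; μ^(3)=-14

((0, 0, 0, 2, 2, 2); (2, 1, 0, 0, 1, 2); (0, 0, 1, 0, 0, 0))


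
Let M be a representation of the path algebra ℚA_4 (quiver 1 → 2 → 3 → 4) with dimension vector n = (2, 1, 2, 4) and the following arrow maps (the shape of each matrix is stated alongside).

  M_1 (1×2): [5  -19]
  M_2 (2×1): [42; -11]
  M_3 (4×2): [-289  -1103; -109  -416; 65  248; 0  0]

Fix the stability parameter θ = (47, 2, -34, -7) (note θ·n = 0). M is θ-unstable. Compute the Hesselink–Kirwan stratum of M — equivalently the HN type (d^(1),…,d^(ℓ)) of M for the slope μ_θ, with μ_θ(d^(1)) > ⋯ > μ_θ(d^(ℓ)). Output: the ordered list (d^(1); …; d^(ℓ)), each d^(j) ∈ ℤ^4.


Barcode: M ≅ I[1,1], I[1,4], I[3,4], I[4,4]^2. HN layers by μ_θ (4 steps, strictly decreasing):
  μ^(1)=47; μ^(2)=2; μ^(3)=-7; μ^(4)=-34

((1, 0, 0, 0); (1, 1, 1, 1); (0, 0, 0, 3); (0, 0, 1, 0))


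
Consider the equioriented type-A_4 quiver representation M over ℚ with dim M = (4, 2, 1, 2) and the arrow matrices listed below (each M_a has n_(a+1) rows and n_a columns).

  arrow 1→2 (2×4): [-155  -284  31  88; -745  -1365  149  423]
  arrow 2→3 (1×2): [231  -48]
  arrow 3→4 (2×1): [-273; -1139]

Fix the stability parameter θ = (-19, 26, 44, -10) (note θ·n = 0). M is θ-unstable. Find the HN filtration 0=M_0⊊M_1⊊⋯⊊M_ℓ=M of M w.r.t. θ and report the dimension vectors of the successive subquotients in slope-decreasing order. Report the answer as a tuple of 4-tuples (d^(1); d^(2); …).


Barcode: M ≅ I[1,1]^2, I[1,2], I[1,4], I[4,4]. HN layers by μ_θ (4 steps, strictly decreasing):
  μ^(1)=26; μ^(2)=20; μ^(3)=-10; μ^(4)=-19

((0, 1, 0, 0); (0, 1, 1, 1); (0, 0, 0, 1); (4, 0, 0, 0))


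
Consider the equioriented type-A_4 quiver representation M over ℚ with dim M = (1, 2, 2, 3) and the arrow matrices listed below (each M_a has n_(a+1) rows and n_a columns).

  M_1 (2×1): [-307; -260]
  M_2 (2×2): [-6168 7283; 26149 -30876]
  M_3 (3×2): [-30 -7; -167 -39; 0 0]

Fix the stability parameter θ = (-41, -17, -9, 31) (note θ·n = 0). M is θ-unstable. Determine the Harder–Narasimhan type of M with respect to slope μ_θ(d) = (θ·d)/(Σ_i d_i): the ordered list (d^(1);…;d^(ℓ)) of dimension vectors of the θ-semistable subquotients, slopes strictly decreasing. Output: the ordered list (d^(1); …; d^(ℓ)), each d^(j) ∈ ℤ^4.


Via rank(M_{q-1}∘⋯∘M_p): M ≅ I[1,4], I[2,4], I[4,4].
μ_θ-semistable layers: μ^(1)=31; μ^(2)=-9; μ^(3)=-17; μ^(4)=-41

((0, 0, 0, 3); (0, 0, 2, 0); (0, 2, 0, 0); (1, 0, 0, 0))


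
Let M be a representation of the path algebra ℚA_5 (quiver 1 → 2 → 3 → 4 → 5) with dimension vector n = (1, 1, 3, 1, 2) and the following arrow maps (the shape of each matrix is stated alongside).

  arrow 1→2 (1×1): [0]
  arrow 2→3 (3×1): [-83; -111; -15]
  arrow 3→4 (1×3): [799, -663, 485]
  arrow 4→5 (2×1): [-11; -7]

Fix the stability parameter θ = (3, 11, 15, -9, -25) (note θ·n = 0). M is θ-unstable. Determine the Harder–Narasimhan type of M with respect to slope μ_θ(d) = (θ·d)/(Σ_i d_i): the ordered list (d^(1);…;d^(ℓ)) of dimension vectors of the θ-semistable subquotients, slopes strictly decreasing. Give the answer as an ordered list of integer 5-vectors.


Interval decomposition of M: I[1,1], I[2,5], I[3,3]^2, I[5,5].
HN type (ℓ=4): μ^(1)=15; μ^(2)=3; μ^(3)=-2; μ^(4)=-25

((0, 0, 2, 0, 0); (1, 0, 0, 0, 0); (0, 1, 1, 1, 1); (0, 0, 0, 0, 1))


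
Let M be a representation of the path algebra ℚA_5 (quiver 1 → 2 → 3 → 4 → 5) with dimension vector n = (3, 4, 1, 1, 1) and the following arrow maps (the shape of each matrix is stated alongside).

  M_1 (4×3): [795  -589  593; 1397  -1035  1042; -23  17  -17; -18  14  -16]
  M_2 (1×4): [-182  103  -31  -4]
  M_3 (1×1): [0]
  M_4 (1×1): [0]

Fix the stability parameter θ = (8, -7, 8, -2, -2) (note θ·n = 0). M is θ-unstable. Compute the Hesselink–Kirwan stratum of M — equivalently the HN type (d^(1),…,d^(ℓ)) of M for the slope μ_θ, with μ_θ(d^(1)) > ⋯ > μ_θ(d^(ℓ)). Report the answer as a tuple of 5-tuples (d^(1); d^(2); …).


Barcode: M ≅ I[1,1], I[1,2], I[1,3], I[2,2]^2, I[4,4], I[5,5]. HN layers by μ_θ (4 steps, strictly decreasing):
  μ^(1)=8; μ^(2)=1/2; μ^(3)=-2; μ^(4)=-7

((1, 0, 1, 0, 0); (2, 2, 0, 0, 0); (0, 0, 0, 1, 1); (0, 2, 0, 0, 0))


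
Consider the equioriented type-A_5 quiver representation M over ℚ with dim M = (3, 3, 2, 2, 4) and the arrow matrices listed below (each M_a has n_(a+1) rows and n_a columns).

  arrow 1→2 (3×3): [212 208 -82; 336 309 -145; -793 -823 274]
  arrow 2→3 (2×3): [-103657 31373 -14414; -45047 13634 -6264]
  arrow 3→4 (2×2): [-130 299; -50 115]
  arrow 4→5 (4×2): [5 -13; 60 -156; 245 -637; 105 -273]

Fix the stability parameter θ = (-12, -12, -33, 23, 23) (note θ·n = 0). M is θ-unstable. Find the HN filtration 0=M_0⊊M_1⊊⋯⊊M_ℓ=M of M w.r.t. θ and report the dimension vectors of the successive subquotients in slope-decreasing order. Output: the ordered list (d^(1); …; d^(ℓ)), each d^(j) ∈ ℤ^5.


Interval decomposition of M: I[1,2], I[1,3], I[1,4], I[4,5], I[5,5]^3.
HN type (ℓ=3): μ^(1)=23; μ^(2)=-12; μ^(3)=-19

((0, 0, 0, 2, 4); (1, 1, 0, 0, 0); (2, 2, 2, 0, 0))


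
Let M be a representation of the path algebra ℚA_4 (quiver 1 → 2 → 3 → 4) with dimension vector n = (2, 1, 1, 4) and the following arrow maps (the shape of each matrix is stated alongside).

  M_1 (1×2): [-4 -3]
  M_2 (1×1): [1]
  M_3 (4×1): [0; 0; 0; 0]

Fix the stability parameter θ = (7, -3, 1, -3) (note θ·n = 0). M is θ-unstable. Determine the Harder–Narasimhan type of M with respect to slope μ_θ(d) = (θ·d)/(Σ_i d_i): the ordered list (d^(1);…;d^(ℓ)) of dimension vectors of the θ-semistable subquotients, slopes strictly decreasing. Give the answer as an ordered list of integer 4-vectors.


Interval decomposition of M: I[1,1], I[1,3], I[4,4]^4.
HN type (ℓ=3): μ^(1)=7; μ^(2)=5/3; μ^(3)=-3

((1, 0, 0, 0); (1, 1, 1, 0); (0, 0, 0, 4))


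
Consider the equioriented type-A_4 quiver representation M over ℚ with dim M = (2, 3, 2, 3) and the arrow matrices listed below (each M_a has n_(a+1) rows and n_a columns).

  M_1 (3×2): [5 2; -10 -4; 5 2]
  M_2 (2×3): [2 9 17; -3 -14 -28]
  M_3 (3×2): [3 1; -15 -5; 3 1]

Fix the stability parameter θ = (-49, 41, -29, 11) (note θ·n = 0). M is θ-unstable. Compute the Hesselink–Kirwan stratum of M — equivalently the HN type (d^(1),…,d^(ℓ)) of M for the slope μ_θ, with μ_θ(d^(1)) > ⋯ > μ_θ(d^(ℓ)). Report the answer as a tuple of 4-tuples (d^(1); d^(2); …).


Via rank(M_{q-1}∘⋯∘M_p): M ≅ I[1,1], I[1,3], I[2,2], I[2,4], I[4,4]^2.
μ_θ-semistable layers: μ^(1)=41; μ^(2)=11; μ^(3)=6; μ^(4)=-49

((0, 1, 0, 0); (0, 0, 0, 3); (0, 2, 2, 0); (2, 0, 0, 0))


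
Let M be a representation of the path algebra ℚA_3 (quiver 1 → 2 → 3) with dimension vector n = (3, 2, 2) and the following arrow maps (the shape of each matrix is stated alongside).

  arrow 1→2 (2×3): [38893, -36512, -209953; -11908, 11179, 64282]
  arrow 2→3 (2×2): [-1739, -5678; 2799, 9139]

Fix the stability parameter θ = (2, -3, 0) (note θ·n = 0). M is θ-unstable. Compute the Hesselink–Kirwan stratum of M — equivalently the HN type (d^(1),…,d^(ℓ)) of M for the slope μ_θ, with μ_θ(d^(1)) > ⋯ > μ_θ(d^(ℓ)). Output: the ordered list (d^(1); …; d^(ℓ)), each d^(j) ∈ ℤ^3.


Interval decomposition of M: I[1,1], I[1,3]^2.
HN type (ℓ=3): μ^(1)=2; μ^(2)=0; μ^(3)=-1/2

((1, 0, 0); (0, 0, 2); (2, 2, 0))


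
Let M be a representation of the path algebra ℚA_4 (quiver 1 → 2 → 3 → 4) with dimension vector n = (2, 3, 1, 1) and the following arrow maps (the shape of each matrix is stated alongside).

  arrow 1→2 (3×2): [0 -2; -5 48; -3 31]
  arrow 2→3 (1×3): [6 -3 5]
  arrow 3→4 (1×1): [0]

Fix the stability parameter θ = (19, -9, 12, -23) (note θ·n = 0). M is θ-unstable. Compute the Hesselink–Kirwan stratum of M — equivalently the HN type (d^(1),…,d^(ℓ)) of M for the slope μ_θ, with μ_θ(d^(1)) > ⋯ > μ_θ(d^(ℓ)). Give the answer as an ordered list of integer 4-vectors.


Via rank(M_{q-1}∘⋯∘M_p): M ≅ I[1,2], I[1,3], I[2,2], I[4,4].
μ_θ-semistable layers: μ^(1)=12; μ^(2)=5; μ^(3)=-9; μ^(4)=-23

((0, 0, 1, 0); (2, 2, 0, 0); (0, 1, 0, 0); (0, 0, 0, 1))


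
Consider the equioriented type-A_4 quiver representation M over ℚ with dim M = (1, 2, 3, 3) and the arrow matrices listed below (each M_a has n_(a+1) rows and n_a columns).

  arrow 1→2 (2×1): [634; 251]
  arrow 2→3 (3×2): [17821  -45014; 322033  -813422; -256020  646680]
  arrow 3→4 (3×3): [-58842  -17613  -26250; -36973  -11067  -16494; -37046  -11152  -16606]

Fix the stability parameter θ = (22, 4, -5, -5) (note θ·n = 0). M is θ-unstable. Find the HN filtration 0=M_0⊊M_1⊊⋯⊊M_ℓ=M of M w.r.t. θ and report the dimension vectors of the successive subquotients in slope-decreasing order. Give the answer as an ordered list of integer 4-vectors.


Barcode: M ≅ I[1,2], I[2,4], I[3,4]^2. HN layers by μ_θ (3 steps, strictly decreasing):
  μ^(1)=13; μ^(2)=-2; μ^(3)=-5

((1, 1, 0, 0); (0, 1, 1, 1); (0, 0, 2, 2))
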